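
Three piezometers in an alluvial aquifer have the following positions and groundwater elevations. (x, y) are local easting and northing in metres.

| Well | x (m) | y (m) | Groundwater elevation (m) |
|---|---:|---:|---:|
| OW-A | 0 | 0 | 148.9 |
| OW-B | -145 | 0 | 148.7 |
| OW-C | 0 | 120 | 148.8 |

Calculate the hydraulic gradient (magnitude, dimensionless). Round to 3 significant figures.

∂h/∂x = (148.7 − 148.9) / (-145 − 0) = +0.001379
∂h/∂y = (148.8 − 148.9) / (120 − 0) = -0.0008333
|∇h| = √(0.001379² + -0.0008333²) = 0.001611

0.00161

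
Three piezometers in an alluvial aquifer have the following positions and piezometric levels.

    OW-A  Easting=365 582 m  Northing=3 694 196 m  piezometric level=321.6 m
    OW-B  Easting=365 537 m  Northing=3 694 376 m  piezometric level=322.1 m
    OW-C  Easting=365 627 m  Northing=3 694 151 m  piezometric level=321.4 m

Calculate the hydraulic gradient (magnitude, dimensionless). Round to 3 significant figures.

0.00314

With h = a·x + b·y + c and OW-A as origin, the differences give:
  (-45)·a + 180·b = +0.5
  45·a + (-45)·b = -0.2
Eliminate b (×(-45) and ×180, subtract): -6075·a = 13.50 → a = ∂h/∂x = -0.002222
Back-substitute: b = ∂h/∂y = +0.002222.
|∇h| = √(-0.002222² + 0.002222²) = 0.003142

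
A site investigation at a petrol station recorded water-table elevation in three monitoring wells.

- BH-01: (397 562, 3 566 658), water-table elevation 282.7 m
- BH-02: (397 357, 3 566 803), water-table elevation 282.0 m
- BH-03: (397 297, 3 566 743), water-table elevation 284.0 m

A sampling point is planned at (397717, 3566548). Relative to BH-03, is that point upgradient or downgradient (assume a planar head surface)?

Taking BH-01 as reference: BH-02−BH-01 = (-205, 145, -0.7); BH-03−BH-01 = (-265, 85, +1.3).
Solve a·Δx + b·Δy = Δh: det = (-205)·85 − (-265)·145 = 21000.
∂h/∂x = [(-0.7)·85 − (+1.3)·145] / 21000 = -0.01181
∂h/∂y = [(-205)·(+1.3) − (-265)·(-0.7)] / 21000 = -0.02152
Head at (397717, 3566548) = 282.7 + (-0.01181)·(155) + (-0.02152)·(-110) = 283.24 m.
That is lower than the 284.0 m at BH-03, so the point is downgradient.

downgradient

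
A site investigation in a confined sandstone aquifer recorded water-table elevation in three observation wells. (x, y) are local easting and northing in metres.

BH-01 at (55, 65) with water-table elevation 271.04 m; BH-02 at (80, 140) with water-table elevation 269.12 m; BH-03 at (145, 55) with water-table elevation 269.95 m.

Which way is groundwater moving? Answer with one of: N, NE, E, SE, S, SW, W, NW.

Taking BH-01 as reference: BH-02−BH-01 = (25, 75, -1.92); BH-03−BH-01 = (90, -10, -1.09).
Solve a·Δx + b·Δy = Δh: det = 25·(-10) − 90·75 = -7000.
∂h/∂x = [(-1.92)·(-10) − (-1.09)·75] / -7000 = -0.01442
∂h/∂y = [25·(-1.09) − 90·(-1.92)] / -7000 = -0.02079
Flow = −∇h = (+0.01442 east, +0.02079 north), which points northeast.

NE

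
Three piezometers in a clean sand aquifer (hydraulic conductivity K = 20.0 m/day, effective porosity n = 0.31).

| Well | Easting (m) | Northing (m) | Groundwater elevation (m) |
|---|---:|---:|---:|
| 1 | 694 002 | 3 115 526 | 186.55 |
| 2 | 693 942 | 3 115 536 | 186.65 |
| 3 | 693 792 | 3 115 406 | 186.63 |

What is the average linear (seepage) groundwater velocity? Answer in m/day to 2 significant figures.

0.14 m/day

With h = a·x + b·y + c and 1 as origin, the differences give:
  (-60)·a + 10·b = +0.10
  (-210)·a + (-120)·b = +0.08
Eliminate b (×(-120) and ×10, subtract): 9300·a = -12.800 → a = ∂h/∂x = -0.001376
Back-substitute: b = ∂h/∂y = +0.001742.
|∇h| = √(-0.001376² + 0.001742²) = 0.00222
Seepage velocity v = K·i/n = 20.0 × 0.00222 / 0.31 = 0.1432 m/day.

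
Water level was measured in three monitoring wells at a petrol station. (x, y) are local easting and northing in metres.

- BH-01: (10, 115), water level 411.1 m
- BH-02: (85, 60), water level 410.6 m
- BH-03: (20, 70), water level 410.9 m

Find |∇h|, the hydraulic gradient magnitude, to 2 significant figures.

Taking BH-01 as reference: BH-02−BH-01 = (75, -55, -0.5); BH-03−BH-01 = (10, -45, -0.2).
Solve a·Δx + b·Δy = Δh: det = 75·(-45) − 10·(-55) = -2825.
∂h/∂x = [(-0.5)·(-45) − (-0.2)·(-55)] / -2825 = -0.004071
∂h/∂y = [75·(-0.2) − 10·(-0.5)] / -2825 = +0.003540
|∇h| = √(-0.004071² + 0.003540²) = 0.005395

0.0054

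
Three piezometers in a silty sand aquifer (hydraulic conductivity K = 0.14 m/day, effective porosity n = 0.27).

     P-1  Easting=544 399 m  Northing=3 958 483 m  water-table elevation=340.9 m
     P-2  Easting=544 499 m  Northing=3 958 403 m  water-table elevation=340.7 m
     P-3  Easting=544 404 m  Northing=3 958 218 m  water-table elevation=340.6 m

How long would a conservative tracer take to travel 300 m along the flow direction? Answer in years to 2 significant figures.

Taking P-1 as reference: P-2−P-1 = (100, -80, -0.2); P-3−P-1 = (5, -265, -0.3).
Determinant of the coordinate differences = 100·(-265) − 5·(-80) = -26100.
∂h/∂x = [(-0.2)·(-265) − (-0.3)·(-80)] / -26100 = -0.001111
∂h/∂y = [100·(-0.3) − 5·(-0.2)] / -26100 = +0.001111
|∇h| = √(-0.001111² + 0.001111²) = 0.001571
Seepage velocity v = K·i/n = 0.14 × 0.001571 / 0.27 = 0.0008146 m/day.
t = 300 / 0.0008146 = 3.683e+05 days = 1.01e+03 years.

1000 years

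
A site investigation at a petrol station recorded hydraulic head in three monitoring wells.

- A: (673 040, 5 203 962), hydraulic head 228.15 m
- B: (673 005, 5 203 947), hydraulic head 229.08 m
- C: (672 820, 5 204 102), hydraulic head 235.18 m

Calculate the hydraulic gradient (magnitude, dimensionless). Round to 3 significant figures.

0.0292

Three-point gradient (reference A): Δ to B = (-35, -15, +0.93), Δ to C = (-220, 140, +7.03).
∂h/∂x = -0.02874, ∂h/∂y = +0.005055 (det = -8200).
|∇h| = √(-0.02874² + 0.005055²) = 0.02918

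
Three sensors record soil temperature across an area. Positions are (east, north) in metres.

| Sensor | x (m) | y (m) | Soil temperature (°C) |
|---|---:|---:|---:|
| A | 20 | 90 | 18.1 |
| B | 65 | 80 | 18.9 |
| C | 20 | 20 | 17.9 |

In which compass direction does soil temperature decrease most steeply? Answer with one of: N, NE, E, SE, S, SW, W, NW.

W

Differences from A: to B (Δx, Δy, Δh) = (45, -10, +0.8); to C = (0, -70, -0.2).
Determinant of the coordinate differences = 45·(-70) − 0·(-10) = -3150.
∂T/∂x = [(+0.8)·(-70) − (-0.2)·(-10)] / -3150 = +0.01841
∂T/∂y = [45·(-0.2) − 0·(+0.8)] / -3150 = +0.002857
Steepest decrease is along −∇f = (-0.01841 E, -0.002857 N) → west.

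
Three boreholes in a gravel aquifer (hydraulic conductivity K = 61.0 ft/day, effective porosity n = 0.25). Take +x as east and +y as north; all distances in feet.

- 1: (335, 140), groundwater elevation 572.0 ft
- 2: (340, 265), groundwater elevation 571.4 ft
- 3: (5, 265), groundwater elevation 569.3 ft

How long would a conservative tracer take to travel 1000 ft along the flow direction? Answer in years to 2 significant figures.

1.4 years

Three-point gradient (reference 1): Δ to 2 = (5, 125, -0.6), Δ to 3 = (-330, 125, -2.7).
∂h/∂x = +0.006269, ∂h/∂y = -0.005051 (det = 41875).
|∇h| = √(0.006269² + -0.005051²) = 0.008051
Seepage velocity v = K·i/n = 61.0 × 0.008051 / 0.25 = 1.964 ft/day.
t = 1000 / 1.964 = 509.2 days = 1.39 years.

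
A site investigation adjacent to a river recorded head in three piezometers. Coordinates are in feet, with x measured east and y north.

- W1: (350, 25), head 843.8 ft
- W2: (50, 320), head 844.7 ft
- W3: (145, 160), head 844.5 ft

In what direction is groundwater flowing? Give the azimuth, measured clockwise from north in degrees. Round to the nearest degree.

Taking W1 as reference: W2−W1 = (-300, 295, +0.9); W3−W1 = (-205, 135, +0.7).
Determinant of the coordinate differences = (-300)·135 − (-205)·295 = 19975.
∂h/∂x = [(+0.9)·135 − (+0.7)·295] / 19975 = -0.004255
∂h/∂y = [(-300)·(+0.7) − (-205)·(+0.9)] / 19975 = -0.001277
Flow direction (−∇h) has components (+0.004255 E, +0.001277 N).
Azimuth = atan2(E, N) = atan2(+0.004255, +0.001277) = 73.3° ≈ 073°.

073°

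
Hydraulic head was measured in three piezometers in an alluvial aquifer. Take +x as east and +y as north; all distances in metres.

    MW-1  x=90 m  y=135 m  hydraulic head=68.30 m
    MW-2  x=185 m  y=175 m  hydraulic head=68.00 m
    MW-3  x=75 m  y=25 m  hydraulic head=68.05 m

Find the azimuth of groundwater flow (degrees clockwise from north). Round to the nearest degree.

Three-point gradient (reference MW-1): Δ to MW-2 = (95, 40, -0.30), Δ to MW-3 = (-15, -110, -0.25).
∂h/∂x = -0.004365, ∂h/∂y = +0.002868 (det = -9850).
Flow direction (−∇h) has components (+0.004365 E, -0.002868 N).
Azimuth = atan2(E, N) = atan2(+0.004365, -0.002868) = 123.3° ≈ 123°.

123°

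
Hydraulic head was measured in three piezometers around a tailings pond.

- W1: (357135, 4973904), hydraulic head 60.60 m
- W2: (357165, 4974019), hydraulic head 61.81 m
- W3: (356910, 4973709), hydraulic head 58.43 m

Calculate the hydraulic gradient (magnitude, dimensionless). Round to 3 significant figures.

0.0104

With h = a·x + b·y + c and W1 as origin, the differences give:
  30·a + 115·b = +1.21
  (-225)·a + (-195)·b = -2.17
Eliminate b (×(-195) and ×115, subtract): 20025·a = 13.600 → a = ∂h/∂x = +0.0006792
Back-substitute: b = ∂h/∂y = +0.01034.
|∇h| = √(0.0006792² + 0.01034²) = 0.01036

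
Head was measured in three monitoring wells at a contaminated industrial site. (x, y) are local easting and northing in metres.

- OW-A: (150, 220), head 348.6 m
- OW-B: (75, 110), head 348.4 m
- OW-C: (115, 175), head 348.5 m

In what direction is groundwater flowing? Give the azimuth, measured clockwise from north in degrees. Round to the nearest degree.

With h = a·x + b·y + c and OW-A as origin, the differences give:
  (-75)·a + (-110)·b = -0.2
  (-35)·a + (-45)·b = -0.1
Eliminate b (×(-45) and ×(-110), subtract): -475·a = -2.00 → a = ∂h/∂x = +0.004211
Back-substitute: b = ∂h/∂y = -0.001053.
Flow direction (−∇h) has components (-0.004211 E, +0.001053 N).
Azimuth = atan2(E, N) = atan2(-0.004211, +0.001053) = 284.0° ≈ 284°.

284°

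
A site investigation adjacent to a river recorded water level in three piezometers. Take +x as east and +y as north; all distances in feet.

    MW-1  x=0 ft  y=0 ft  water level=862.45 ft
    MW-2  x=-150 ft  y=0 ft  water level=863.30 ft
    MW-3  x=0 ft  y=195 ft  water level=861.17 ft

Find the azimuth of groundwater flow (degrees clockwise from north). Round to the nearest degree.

041°

∂h/∂x = (863.30 − 862.45) / (-150 − 0) = -0.005667
∂h/∂y = (861.17 − 862.45) / (195 − 0) = -0.006564
Flow direction (−∇h) has components (+0.005667 E, +0.006564 N).
Azimuth = atan2(E, N) = atan2(+0.005667, +0.006564) = 40.8° ≈ 041°.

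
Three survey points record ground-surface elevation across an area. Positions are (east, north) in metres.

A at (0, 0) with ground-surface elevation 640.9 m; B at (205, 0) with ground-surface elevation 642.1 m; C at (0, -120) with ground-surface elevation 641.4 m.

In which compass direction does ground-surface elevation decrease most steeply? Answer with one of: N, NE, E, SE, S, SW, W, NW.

NW

∂z/∂x = (642.1 − 640.9) / (205 − 0) = +0.005854
∂z/∂y = (641.4 − 640.9) / (-120 − 0) = -0.004167
Steepest decrease is along −∇f = (-0.005854 E, +0.004167 N) → northwest.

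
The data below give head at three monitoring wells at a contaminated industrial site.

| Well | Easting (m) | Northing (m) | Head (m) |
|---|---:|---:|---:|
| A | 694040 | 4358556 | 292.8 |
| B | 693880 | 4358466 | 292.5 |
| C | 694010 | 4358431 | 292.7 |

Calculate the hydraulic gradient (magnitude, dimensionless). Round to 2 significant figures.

Taking A as reference: B−A = (-160, -90, -0.3); C−A = (-30, -125, -0.1).
Determinant of the coordinate differences = (-160)·(-125) − (-30)·(-90) = 17300.
∂h/∂x = [(-0.3)·(-125) − (-0.1)·(-90)] / 17300 = +0.001647
∂h/∂y = [(-160)·(-0.1) − (-30)·(-0.3)] / 17300 = +0.0004046
|∇h| = √(0.001647² + 0.0004046²) = 0.001696

0.0017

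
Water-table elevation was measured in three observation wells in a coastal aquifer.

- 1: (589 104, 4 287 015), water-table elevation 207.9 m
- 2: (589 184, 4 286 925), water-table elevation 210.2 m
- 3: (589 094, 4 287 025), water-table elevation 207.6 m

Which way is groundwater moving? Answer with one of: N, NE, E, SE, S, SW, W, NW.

Three-point gradient (reference 1): Δ to 2 = (80, -90, +2.3), Δ to 3 = (-10, 10, -0.3).
∂h/∂x = +0.04000, ∂h/∂y = +0.01000 (det = -100).
Flow = −∇h = (-0.04000 east, -0.01000 north), which points west.

W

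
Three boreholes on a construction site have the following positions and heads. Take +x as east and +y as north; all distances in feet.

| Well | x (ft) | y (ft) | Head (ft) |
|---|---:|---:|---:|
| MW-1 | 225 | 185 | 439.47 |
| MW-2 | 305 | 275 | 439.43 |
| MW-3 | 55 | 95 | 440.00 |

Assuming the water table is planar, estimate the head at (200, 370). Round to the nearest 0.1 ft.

440.4 ft

With h = a·x + b·y + c and MW-1 as origin, the differences give:
  80·a + 90·b = -0.04
  (-170)·a + (-90)·b = +0.53
Eliminate b (×(-90) and ×90, subtract): 8100·a = -44.100 → a = ∂h/∂x = -0.005444
Back-substitute: b = ∂h/∂y = +0.004395.
h(200, 370) = 439.47 + (-0.005444)·(-25) + (+0.004395)·(185) = 439.47 +0.136 +0.813 = 440.419 ft.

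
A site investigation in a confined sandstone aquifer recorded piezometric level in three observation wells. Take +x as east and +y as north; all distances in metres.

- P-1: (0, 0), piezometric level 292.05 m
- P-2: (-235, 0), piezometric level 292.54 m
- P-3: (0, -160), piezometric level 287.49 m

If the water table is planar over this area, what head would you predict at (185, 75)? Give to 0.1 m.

293.8 m

∂h/∂x = (292.54 − 292.05) / (-235 − 0) = -0.002085
∂h/∂y = (287.49 − 292.05) / (-160 − 0) = +0.02850
h(185, 75) = 292.05 + (-0.002085)·(185) + (+0.02850)·(75) = 292.05 -0.386 +2.138 = 293.802 m.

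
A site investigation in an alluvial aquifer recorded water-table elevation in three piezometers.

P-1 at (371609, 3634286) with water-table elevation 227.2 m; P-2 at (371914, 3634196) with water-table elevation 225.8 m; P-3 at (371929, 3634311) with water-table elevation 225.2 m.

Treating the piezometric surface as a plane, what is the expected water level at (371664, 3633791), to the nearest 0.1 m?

229.1 m

With h = a·x + b·y + c and P-1 as origin, the differences give:
  305·a + (-90)·b = -1.4
  320·a + 25·b = -2.0
Eliminate b (×25 and ×(-90), subtract): 36425·a = -215.00 → a = ∂h/∂x = -0.005903
Back-substitute: b = ∂h/∂y = -0.004447.
h(371664, 3633791) = 227.2 + (-0.005903)·(55) + (-0.004447)·(-495) = 227.2 -0.325 +2.202 = 229.077 m.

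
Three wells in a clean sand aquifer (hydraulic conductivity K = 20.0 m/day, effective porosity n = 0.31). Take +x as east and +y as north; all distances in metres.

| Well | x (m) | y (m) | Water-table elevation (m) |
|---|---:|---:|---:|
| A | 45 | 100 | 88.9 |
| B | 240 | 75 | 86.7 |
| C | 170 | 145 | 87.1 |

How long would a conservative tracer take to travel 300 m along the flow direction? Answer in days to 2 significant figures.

340 days

Three-point gradient (reference A): Δ to B = (195, -25, -2.2), Δ to C = (125, 45, -1.8).
∂h/∂x = -0.01210, ∂h/∂y = -0.006387 (det = 11900).
|∇h| = √(-0.01210² + -0.006387²) = 0.01368
Seepage velocity v = K·i/n = 20.0 × 0.01368 / 0.31 = 0.8826 m/day.
t = 300 / 0.8826 = 339.9 days.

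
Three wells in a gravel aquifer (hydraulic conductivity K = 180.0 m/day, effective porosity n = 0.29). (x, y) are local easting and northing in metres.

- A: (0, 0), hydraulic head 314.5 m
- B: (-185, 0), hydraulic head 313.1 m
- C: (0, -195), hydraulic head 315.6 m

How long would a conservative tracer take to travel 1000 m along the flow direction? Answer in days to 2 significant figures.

170 days

∂h/∂x = (313.1 − 314.5) / (-185 − 0) = +0.007568
∂h/∂y = (315.6 − 314.5) / (-195 − 0) = -0.005641
|∇h| = √(0.007568² + -0.005641²) = 0.009439
Seepage velocity v = K·i/n = 180.0 × 0.009439 / 0.29 = 5.859 m/day.
t = 1000 / 5.859 = 170.7 days.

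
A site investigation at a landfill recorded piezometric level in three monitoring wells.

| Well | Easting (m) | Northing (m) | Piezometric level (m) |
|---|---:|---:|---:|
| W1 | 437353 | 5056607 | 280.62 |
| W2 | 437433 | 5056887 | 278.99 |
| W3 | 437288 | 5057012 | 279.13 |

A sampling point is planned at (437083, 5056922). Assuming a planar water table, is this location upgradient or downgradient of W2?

upgradient

Taking W1 as reference: W2−W1 = (80, 280, -1.63); W3−W1 = (-65, 405, -1.49).
Determinant of the coordinate differences = 80·405 − (-65)·280 = 50600.
∂h/∂x = [(-1.63)·405 − (-1.49)·280] / 50600 = -0.004801
∂h/∂y = [80·(-1.49) − (-65)·(-1.63)] / 50600 = -0.004450
Head at (437083, 5056922) = 280.62 + (-0.004801)·(-270) + (-0.004450)·(315) = 280.51 m.
That is higher than the 278.99 m at W2, so the point is upgradient.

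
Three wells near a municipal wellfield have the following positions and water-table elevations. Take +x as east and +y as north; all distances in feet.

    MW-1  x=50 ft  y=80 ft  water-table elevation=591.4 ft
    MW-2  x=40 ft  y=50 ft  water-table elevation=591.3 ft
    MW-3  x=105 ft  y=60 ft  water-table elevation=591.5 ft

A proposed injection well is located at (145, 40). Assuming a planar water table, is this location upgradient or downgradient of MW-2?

Taking MW-1 as reference: MW-2−MW-1 = (-10, -30, -0.1); MW-3−MW-1 = (55, -20, +0.1).
Solve a·Δx + b·Δy = Δh: det = (-10)·(-20) − 55·(-30) = 1850.
∂h/∂x = [(-0.1)·(-20) − (+0.1)·(-30)] / 1850 = +0.002703
∂h/∂y = [(-10)·(+0.1) − 55·(-0.1)] / 1850 = +0.002432
Head at (145, 40) = 591.4 + (+0.002703)·(95) + (+0.002432)·(-40) = 591.56 ft.
That is higher than the 591.3 ft at MW-2, so the point is upgradient.

upgradient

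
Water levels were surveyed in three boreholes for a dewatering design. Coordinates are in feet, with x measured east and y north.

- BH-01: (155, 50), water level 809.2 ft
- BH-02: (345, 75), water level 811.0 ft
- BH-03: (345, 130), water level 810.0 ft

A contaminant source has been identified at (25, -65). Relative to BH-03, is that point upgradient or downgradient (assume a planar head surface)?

Taking BH-01 as reference: BH-02−BH-01 = (190, 25, +1.8); BH-03−BH-01 = (190, 80, +0.8).
Solve a·Δx + b·Δy = Δh: det = 190·80 − 190·25 = 10450.
∂h/∂x = [(+1.8)·80 − (+0.8)·25] / 10450 = +0.01187
∂h/∂y = [190·(+0.8) − 190·(+1.8)] / 10450 = -0.01818
Head at (25, -65) = 809.2 + (+0.01187)·(-130) + (-0.01818)·(-115) = 809.75 ft.
That is lower than the 810.0 ft at BH-03, so the point is downgradient.

downgradient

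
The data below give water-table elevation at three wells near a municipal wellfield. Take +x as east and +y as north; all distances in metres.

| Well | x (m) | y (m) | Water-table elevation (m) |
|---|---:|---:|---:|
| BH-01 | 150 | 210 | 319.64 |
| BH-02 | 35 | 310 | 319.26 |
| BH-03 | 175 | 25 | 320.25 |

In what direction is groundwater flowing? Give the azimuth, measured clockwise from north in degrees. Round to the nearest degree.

Differences from BH-01: to BH-02 (Δx, Δy, Δh) = (-115, 100, -0.38); to BH-03 = (25, -185, +0.61).
Determinant of the coordinate differences = (-115)·(-185) − 25·100 = 18775.
∂h/∂x = [(-0.38)·(-185) − (+0.61)·100] / 18775 = +0.0004953
∂h/∂y = [(-115)·(+0.61) − 25·(-0.38)] / 18775 = -0.003230
Flow direction (−∇h) has components (-0.0004953 E, +0.003230 N).
Azimuth = atan2(E, N) = atan2(-0.0004953, +0.003230) = 351.3° ≈ 351°.

351°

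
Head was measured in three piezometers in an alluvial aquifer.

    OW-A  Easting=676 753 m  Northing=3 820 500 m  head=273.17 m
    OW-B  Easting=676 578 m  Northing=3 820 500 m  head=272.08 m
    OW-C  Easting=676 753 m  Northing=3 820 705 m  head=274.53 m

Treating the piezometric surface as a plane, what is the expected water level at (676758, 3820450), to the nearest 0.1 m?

272.9 m

∂h/∂x = (272.08 − 273.17) / (676578 − 676753) = +0.006229
∂h/∂y = (274.53 − 273.17) / (3820705 − 3820500) = +0.006634
h(676758, 3820450) = 273.17 + (+0.006229)·(5) + (+0.006634)·(-50) = 273.17 +0.031 -0.332 = 272.869 m.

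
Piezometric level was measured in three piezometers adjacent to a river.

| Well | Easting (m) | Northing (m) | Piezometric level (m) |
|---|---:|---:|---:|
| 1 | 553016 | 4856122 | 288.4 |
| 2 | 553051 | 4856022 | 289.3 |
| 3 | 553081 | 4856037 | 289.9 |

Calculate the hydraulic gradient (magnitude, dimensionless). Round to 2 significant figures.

Differences from 1: to 2 (Δx, Δy, Δh) = (35, -100, +0.9); to 3 = (65, -85, +1.5).
Solve a·Δx + b·Δy = Δh: det = 35·(-85) − 65·(-100) = 3525.
∂h/∂x = [(+0.9)·(-85) − (+1.5)·(-100)] / 3525 = +0.02085
∂h/∂y = [35·(+1.5) − 65·(+0.9)] / 3525 = -0.001702
|∇h| = √(0.02085² + -0.001702²) = 0.02092

0.021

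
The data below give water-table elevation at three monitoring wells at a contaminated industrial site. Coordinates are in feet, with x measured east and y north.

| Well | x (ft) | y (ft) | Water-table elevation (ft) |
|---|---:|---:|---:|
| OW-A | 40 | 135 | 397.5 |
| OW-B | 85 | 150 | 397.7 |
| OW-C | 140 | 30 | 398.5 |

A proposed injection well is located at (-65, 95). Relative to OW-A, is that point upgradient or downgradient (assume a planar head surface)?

downgradient

Taking OW-A as reference: OW-B−OW-A = (45, 15, +0.2); OW-C−OW-A = (100, -105, +1.0).
Determinant of the coordinate differences = 45·(-105) − 100·15 = -6225.
∂h/∂x = [(+0.2)·(-105) − (+1.0)·15] / -6225 = +0.005783
∂h/∂y = [45·(+1.0) − 100·(+0.2)] / -6225 = -0.004016
Head at (-65, 95) = 397.5 + (+0.005783)·(-105) + (-0.004016)·(-40) = 397.05 ft.
That is lower than the 397.5 ft at OW-A, so the point is downgradient.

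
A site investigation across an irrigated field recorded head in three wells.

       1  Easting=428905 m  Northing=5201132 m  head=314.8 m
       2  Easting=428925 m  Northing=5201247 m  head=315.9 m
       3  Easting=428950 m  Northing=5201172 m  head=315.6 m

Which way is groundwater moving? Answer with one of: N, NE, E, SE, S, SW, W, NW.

Differences from 1: to 2 (Δx, Δy, Δh) = (20, 115, +1.1); to 3 = (45, 40, +0.8).
Solve a·Δx + b·Δy = Δh: det = 20·40 − 45·115 = -4375.
∂h/∂x = [(+1.1)·40 − (+0.8)·115] / -4375 = +0.01097
∂h/∂y = [20·(+0.8) − 45·(+1.1)] / -4375 = +0.007657
Flow = −∇h = (-0.01097 east, -0.007657 north), which points southwest.

SW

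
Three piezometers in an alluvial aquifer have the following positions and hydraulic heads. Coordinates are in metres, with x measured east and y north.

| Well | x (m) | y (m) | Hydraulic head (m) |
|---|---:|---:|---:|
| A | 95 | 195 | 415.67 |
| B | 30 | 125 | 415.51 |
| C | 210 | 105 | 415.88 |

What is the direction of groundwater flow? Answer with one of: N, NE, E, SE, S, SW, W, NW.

Three-point gradient (reference A): Δ to B = (-65, -70, -0.16), Δ to C = (115, -90, +0.21).
∂h/∂x = +0.002094, ∂h/∂y = +0.0003417 (det = 13900).
Flow = −∇h = (-0.002094 east, -0.0003417 north), which points west.

W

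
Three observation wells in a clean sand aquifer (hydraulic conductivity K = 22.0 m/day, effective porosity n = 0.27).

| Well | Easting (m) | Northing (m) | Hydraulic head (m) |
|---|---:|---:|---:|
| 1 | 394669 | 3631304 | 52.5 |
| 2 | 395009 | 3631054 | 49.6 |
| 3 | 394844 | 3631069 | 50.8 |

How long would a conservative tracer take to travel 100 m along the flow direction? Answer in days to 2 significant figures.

170 days

With h = a·x + b·y + c and 1 as origin, the differences give:
  340·a + (-250)·b = -2.9
  175·a + (-235)·b = -1.7
Eliminate b (×(-235) and ×(-250), subtract): -36150·a = 256.50 → a = ∂h/∂x = -0.007095
Back-substitute: b = ∂h/∂y = +0.001950.
|∇h| = √(-0.007095² + 0.001950²) = 0.007358
Seepage velocity v = K·i/n = 22.0 × 0.007358 / 0.27 = 0.5995 m/day.
t = 100 / 0.5995 = 166.8 days.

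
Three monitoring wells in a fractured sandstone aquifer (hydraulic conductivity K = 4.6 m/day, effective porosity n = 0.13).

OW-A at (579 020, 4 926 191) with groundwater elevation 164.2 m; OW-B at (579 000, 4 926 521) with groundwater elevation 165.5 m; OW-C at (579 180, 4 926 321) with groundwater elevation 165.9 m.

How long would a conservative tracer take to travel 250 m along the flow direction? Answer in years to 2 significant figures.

2.3 years

With h = a·x + b·y + c and OW-A as origin, the differences give:
  (-20)·a + 330·b = +1.3
  160·a + 130·b = +1.7
Eliminate b (×130 and ×330, subtract): -55400·a = -392.00 → a = ∂h/∂x = +0.007076
Back-substitute: b = ∂h/∂y = +0.004368.
|∇h| = √(0.007076² + 0.004368²) = 0.008316
Seepage velocity v = K·i/n = 4.6 × 0.008316 / 0.13 = 0.2943 m/day.
t = 250 / 0.2943 = 849.5 days = 2.33 years.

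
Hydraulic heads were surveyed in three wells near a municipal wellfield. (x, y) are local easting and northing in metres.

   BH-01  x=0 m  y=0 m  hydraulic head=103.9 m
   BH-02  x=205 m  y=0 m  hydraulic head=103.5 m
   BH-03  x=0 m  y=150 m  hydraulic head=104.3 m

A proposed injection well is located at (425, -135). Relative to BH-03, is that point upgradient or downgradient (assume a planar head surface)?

∂h/∂x = (103.5 − 103.9) / (205 − 0) = -0.001951
∂h/∂y = (104.3 − 103.9) / (150 − 0) = +0.002667
Head at (425, -135) = 103.9 + (-0.001951)·(425) + (+0.002667)·(-135) = 102.71 m.
That is lower than the 104.3 m at BH-03, so the point is downgradient.

downgradient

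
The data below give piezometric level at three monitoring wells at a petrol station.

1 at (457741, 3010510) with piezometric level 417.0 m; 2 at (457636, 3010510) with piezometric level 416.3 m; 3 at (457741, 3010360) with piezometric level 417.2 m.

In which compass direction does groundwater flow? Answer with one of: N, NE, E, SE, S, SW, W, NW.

∂h/∂x = (416.3 − 417.0) / (457636 − 457741) = +0.006667
∂h/∂y = (417.2 − 417.0) / (3010360 − 3010510) = -0.001333
Flow = −∇h = (-0.006667 east, +0.001333 north), which points west.

W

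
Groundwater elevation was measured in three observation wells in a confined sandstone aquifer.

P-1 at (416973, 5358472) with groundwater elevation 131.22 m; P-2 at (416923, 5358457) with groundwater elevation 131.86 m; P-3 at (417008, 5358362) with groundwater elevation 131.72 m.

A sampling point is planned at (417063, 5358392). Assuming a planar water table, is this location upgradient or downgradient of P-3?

downgradient

With h = a·x + b·y + c and P-1 as origin, the differences give:
  (-50)·a + (-15)·b = +0.64
  35·a + (-110)·b = +0.50
Eliminate b (×(-110) and ×(-15), subtract): 6025·a = -62.900 → a = ∂h/∂x = -0.01044
Back-substitute: b = ∂h/∂y = -0.007867.
Head at (417063, 5358392) = 131.22 + (-0.01044)·(90) + (-0.007867)·(-80) = 130.91 m.
That is lower than the 131.72 m at P-3, so the point is downgradient.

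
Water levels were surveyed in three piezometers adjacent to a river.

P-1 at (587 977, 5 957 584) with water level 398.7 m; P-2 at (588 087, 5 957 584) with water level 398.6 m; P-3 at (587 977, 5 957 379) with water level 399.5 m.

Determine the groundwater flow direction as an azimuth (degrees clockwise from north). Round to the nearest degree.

013°

∂h/∂x = (398.6 − 398.7) / (588087 − 587977) = -0.0009091
∂h/∂y = (399.5 − 398.7) / (5957379 − 5957584) = -0.003902
Flow direction (−∇h) has components (+0.0009091 E, +0.003902 N).
Azimuth = atan2(E, N) = atan2(+0.0009091, +0.003902) = 13.1° ≈ 013°.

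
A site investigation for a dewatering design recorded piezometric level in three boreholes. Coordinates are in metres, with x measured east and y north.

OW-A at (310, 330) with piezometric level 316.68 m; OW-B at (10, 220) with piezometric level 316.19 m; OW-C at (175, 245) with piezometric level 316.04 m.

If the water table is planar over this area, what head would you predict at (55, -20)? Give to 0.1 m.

313.2 m

With h = a·x + b·y + c and OW-A as origin, the differences give:
  (-300)·a + (-110)·b = -0.49
  (-135)·a + (-85)·b = -0.64
Eliminate b (×(-85) and ×(-110), subtract): 10650·a = -28.750 → a = ∂h/∂x = -0.002700
Back-substitute: b = ∂h/∂y = +0.01182.
h(55, -20) = 316.68 + (-0.002700)·(-255) + (+0.01182)·(-350) = 316.68 +0.688 -4.136 = 313.232 m.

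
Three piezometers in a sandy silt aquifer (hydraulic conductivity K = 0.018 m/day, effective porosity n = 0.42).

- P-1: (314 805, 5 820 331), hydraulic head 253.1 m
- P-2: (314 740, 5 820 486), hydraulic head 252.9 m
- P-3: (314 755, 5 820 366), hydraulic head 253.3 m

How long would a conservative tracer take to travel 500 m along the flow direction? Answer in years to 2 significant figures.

With h = a·x + b·y + c and P-1 as origin, the differences give:
  (-65)·a + 155·b = -0.2
  (-50)·a + 35·b = +0.2
Eliminate b (×35 and ×155, subtract): 5475·a = -38.00 → a = ∂h/∂x = -0.006941
Back-substitute: b = ∂h/∂y = -0.004201.
|∇h| = √(-0.006941² + -0.004201²) = 0.008113
Seepage velocity v = K·i/n = 0.018 × 0.008113 / 0.42 = 0.0003477 m/day.
t = 500 / 0.0003477 = 1.438e+06 days = 3.94e+03 years.

3900 years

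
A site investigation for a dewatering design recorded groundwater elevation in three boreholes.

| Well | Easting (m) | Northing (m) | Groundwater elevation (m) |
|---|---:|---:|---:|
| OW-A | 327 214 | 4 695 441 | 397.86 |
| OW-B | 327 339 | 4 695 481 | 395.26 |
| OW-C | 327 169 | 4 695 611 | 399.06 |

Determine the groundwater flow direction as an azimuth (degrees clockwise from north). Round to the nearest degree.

094°

With h = a·x + b·y + c and OW-A as origin, the differences give:
  125·a + 40·b = -2.60
  (-45)·a + 170·b = +1.20
Eliminate b (×170 and ×40, subtract): 23050·a = -490.000 → a = ∂h/∂x = -0.02126
Back-substitute: b = ∂h/∂y = +0.001432.
Flow direction (−∇h) has components (+0.02126 E, -0.001432 N).
Azimuth = atan2(E, N) = atan2(+0.02126, -0.001432) = 93.9° ≈ 094°.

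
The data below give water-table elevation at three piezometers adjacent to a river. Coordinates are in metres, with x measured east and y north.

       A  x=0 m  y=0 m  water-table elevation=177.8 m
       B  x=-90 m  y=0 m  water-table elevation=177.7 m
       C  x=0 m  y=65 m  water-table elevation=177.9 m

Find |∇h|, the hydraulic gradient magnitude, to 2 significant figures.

∂h/∂x = (177.7 − 177.8) / (-90 − 0) = +0.001111
∂h/∂y = (177.9 − 177.8) / (65 − 0) = +0.001538
|∇h| = √(0.001111² + 0.001538²) = 0.001897

0.0019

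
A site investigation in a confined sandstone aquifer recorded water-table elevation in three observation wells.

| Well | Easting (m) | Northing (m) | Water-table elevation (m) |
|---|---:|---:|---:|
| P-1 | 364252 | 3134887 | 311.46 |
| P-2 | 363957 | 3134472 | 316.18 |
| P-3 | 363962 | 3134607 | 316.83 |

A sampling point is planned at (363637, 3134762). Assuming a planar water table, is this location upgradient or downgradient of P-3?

With h = a·x + b·y + c and P-1 as origin, the differences give:
  (-295)·a + (-415)·b = +4.72
  (-290)·a + (-280)·b = +5.37
Eliminate b (×(-280) and ×(-415), subtract): -37750·a = 906.950 → a = ∂h/∂x = -0.02403
Back-substitute: b = ∂h/∂y = +0.005705.
Head at (363637, 3134762) = 311.46 + (-0.02403)·(-615) + (+0.005705)·(-125) = 325.52 m.
That is higher than the 316.83 m at P-3, so the point is upgradient.

upgradient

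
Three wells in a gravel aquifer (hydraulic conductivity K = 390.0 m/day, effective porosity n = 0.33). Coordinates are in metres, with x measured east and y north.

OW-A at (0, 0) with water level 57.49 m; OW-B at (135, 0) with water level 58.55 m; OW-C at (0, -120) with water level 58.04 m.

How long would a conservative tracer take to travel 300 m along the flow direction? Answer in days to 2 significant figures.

∂h/∂x = (58.55 − 57.49) / (135 − 0) = +0.007852
∂h/∂y = (58.04 − 57.49) / (-120 − 0) = -0.004583
|∇h| = √(0.007852² + -0.004583²) = 0.009092
Seepage velocity v = K·i/n = 390.0 × 0.009092 / 0.33 = 10.75 m/day.
t = 300 / 10.75 = 27.91 days.

28 days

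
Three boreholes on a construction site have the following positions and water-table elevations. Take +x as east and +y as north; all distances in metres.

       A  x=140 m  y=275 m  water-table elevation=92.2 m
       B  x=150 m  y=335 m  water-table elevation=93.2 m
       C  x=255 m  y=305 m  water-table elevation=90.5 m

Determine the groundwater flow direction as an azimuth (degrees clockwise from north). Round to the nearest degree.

135°

Differences from A: to B (Δx, Δy, Δh) = (10, 60, +1.0); to C = (115, 30, -1.7).
Solve a·Δx + b·Δy = Δh: det = 10·30 − 115·60 = -6600.
∂h/∂x = [(+1.0)·30 − (-1.7)·60] / -6600 = -0.02000
∂h/∂y = [10·(-1.7) − 115·(+1.0)] / -6600 = +0.02000
Flow direction (−∇h) has components (+0.02000 E, -0.02000 N).
Azimuth = atan2(E, N) = atan2(+0.02000, -0.02000) = 135.0° ≈ 135°.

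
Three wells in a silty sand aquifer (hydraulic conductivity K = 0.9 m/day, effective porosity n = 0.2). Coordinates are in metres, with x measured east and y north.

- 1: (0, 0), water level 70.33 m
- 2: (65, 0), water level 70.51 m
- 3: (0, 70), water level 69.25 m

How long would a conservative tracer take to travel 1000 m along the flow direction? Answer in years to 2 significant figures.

∂h/∂x = (70.51 − 70.33) / (65 − 0) = +0.002769
∂h/∂y = (69.25 − 70.33) / (70 − 0) = -0.01543
|∇h| = √(0.002769² + -0.01543²) = 0.01568
Seepage velocity v = K·i/n = 0.9 × 0.01568 / 0.2 = 0.07056 m/day.
t = 1000 / 0.07056 = 1.417e+04 days = 38.8 years.

39 years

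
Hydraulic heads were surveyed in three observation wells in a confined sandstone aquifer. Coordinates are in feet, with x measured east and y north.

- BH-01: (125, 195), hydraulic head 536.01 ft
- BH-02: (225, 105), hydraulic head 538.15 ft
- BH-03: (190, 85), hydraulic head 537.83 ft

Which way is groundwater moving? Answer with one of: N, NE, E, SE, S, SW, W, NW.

Differences from BH-01: to BH-02 (Δx, Δy, Δh) = (100, -90, +2.14); to BH-03 = (65, -110, +1.82).
Solve a·Δx + b·Δy = Δh: det = 100·(-110) − 65·(-90) = -5150.
∂h/∂x = [(+2.14)·(-110) − (+1.82)·(-90)] / -5150 = +0.01390
∂h/∂y = [100·(+1.82) − 65·(+2.14)] / -5150 = -0.008330
Flow = −∇h = (-0.01390 east, +0.008330 north), which points northwest.

NW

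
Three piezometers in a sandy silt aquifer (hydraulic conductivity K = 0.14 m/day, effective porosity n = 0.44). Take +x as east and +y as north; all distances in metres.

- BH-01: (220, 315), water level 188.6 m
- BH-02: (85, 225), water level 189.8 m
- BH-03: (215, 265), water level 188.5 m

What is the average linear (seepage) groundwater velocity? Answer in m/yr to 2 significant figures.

Differences from BH-01: to BH-02 (Δx, Δy, Δh) = (-135, -90, +1.2); to BH-03 = (-5, -50, -0.1).
Determinant of the coordinate differences = (-135)·(-50) − (-5)·(-90) = 6300.
∂h/∂x = [(+1.2)·(-50) − (-0.1)·(-90)] / 6300 = -0.01095
∂h/∂y = [(-135)·(-0.1) − (-5)·(+1.2)] / 6300 = +0.003095
|∇h| = √(-0.01095² + 0.003095²) = 0.01138
Seepage velocity v = K·i/n = 0.14 × 0.01138 / 0.44 = 0.003621 m/day = 1.323 m/yr.

1.3 m/yr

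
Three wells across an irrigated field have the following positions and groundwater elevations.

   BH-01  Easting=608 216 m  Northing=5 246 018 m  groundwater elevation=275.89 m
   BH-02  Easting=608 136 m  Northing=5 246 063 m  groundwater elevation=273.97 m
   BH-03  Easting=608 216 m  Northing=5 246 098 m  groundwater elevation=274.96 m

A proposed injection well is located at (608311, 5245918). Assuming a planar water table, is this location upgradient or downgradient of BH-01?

With h = a·x + b·y + c and BH-01 as origin, the differences give:
  (-80)·a + 45·b = -1.92
  0·a + 80·b = -0.93
Eliminate b (×80 and ×45, subtract): -6400·a = -111.750 → a = ∂h/∂x = +0.01746
Back-substitute: b = ∂h/∂y = -0.01163.
Head at (608311, 5245918) = 275.89 + (+0.01746)·(95) + (-0.01163)·(-100) = 278.71 m.
That is higher than the 275.89 m at BH-01, so the point is upgradient.

upgradient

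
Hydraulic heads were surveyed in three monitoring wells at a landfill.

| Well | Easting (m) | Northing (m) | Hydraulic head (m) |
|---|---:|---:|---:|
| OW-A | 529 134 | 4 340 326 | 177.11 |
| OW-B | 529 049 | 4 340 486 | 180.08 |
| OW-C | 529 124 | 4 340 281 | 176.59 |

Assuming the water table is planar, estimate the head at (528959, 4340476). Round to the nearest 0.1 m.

Three-point gradient (reference OW-A): Δ to OW-B = (-85, 160, +2.97), Δ to OW-C = (-10, -45, -0.52).
∂h/∂x = -0.009300, ∂h/∂y = +0.01362 (det = 5425).
h(528959, 4340476) = 177.11 + (-0.009300)·(-175) + (+0.01362)·(150) = 177.11 +1.627 +2.043 = 180.781 m.

180.8 m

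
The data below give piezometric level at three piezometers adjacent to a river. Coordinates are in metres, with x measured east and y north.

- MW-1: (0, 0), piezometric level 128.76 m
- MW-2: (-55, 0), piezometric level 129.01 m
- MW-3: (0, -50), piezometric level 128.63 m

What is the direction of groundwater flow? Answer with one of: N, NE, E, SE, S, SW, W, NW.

∂h/∂x = (129.01 − 128.76) / (-55 − 0) = -0.004545
∂h/∂y = (128.63 − 128.76) / (-50 − 0) = +0.002600
Flow = −∇h = (+0.004545 east, -0.002600 north), which points southeast.

SE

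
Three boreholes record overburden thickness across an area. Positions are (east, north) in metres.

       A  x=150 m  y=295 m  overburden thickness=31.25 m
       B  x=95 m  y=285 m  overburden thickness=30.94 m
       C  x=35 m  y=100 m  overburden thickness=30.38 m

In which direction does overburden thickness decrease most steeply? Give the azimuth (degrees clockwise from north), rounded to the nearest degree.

257°

Differences from A: to B (Δx, Δy, Δh) = (-55, -10, -0.31); to C = (-115, -195, -0.87).
Solve a·Δx + b·Δy = Δd: det = (-55)·(-195) − (-115)·(-10) = 9575.
∂d/∂x = [(-0.31)·(-195) − (-0.87)·(-10)] / 9575 = +0.005405
∂d/∂y = [(-55)·(-0.87) − (-115)·(-0.31)] / 9575 = +0.001274
Steepest decrease is along −∇f: components (-0.005405 E, -0.001274 N).
Azimuth = atan2(-0.005405, -0.001274) = 256.7° ≈ 257°.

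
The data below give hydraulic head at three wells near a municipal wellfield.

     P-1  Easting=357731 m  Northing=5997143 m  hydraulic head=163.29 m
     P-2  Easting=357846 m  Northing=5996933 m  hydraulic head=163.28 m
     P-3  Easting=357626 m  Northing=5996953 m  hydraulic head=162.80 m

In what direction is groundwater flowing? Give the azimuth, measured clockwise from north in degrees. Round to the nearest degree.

240°

With h = a·x + b·y + c and P-1 as origin, the differences give:
  115·a + (-210)·b = -0.01
  (-105)·a + (-190)·b = -0.49
Eliminate b (×(-190) and ×(-210), subtract): -43900·a = -101.000 → a = ∂h/∂x = +0.002301
Back-substitute: b = ∂h/∂y = +0.001308.
Flow direction (−∇h) has components (-0.002301 E, -0.001308 N).
Azimuth = atan2(E, N) = atan2(-0.002301, -0.001308) = 240.4° ≈ 240°.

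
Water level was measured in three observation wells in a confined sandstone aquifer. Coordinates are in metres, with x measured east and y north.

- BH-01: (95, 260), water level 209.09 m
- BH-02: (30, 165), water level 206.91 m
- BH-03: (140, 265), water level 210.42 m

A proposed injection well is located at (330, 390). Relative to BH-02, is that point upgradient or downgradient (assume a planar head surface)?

Taking BH-01 as reference: BH-02−BH-01 = (-65, -95, -2.18); BH-03−BH-01 = (45, 5, +1.33).
Determinant of the coordinate differences = (-65)·5 − 45·(-95) = 3950.
∂h/∂x = [(-2.18)·5 − (+1.33)·(-95)] / 3950 = +0.02923
∂h/∂y = [(-65)·(+1.33) − 45·(-2.18)] / 3950 = +0.002949
Head at (330, 390) = 209.09 + (+0.02923)·(235) + (+0.002949)·(130) = 216.34 m.
That is higher than the 206.91 m at BH-02, so the point is upgradient.

upgradient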